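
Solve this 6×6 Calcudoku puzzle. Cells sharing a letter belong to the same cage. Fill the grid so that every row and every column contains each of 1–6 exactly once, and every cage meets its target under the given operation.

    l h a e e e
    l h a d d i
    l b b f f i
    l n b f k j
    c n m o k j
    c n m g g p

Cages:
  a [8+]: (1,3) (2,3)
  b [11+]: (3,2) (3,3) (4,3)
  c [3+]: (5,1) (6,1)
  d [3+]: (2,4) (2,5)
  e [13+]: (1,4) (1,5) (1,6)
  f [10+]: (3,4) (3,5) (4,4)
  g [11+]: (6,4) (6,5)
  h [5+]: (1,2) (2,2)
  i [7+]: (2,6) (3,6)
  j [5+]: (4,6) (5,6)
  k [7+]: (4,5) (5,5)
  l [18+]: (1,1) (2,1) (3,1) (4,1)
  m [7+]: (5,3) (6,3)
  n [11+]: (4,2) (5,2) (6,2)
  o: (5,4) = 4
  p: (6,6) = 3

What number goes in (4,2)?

3

Cage o is given; hence (5,4) = 4.
Cage p is given; hence (6,6) = 3.
Cage j's pair has sum 5, leaving (4,6) = 4.
The two cells of cage j must have sum 5; hence (5,6) = 1.
Row 5 now contains 1; hence (5,1) = 2.
Cage c's pair has sum 3, which forces (6,1) = 1.
In row 1, 1 can only go at (1,2), so (1,2) = 1.
The two cells of cage h must have sum 5, which forces (2,2) = 4.
The only place for 4 in row 6 is (6,3).
Cage m's pair has sum 7, so (5,3) = 3.
Cage n has sum 11; hence (4,2) = 3.
Row 5 already has 3, leaving (5,2) = 6.
Row 5 now contains 6, leaving (5,5) = 5.
Cage n has sum 11; hence (6,2) = 2.
5 is placed in column 5; hence (6,5) = 6.
Column 2 now contains 3, so (3,2) = 5.
Cage b has sum 11, leaving (3,3) = 1.
Row 3 already has 5, which forces (3,6) = 2.
Cage b has sum 11, leaving (4,3) = 5.
The two cells of cage k must have sum 7, so (4,5) = 2.
Row 6 now contains 6, so (6,4) = 5.
Cage e has sum 13, leaving (1,4) = 3.
2 is placed in column 5; hence (1,5) = 4.
Cage e has sum 13, leaving (1,6) = 6.
Cage d's pair has sum 3, so (2,4) = 2.
2 is placed in column 5, so (2,5) = 1.
Column 6 now contains 2, so (2,6) = 5.
Cage f needs sum 10, which forces (3,4) = 6.
The 3 cells of cage f must have sum 10, so (3,5) = 3.
5 is placed in row 4, so (4,1) = 6.
Cage f has sum 10, leaving (4,4) = 1.
Row 1 already has 4, so (1,1) = 5.
Row 1 now contains 6, leaving (1,3) = 2.
Row 2 now contains 5, leaving (2,1) = 3.
Row 2 now contains 2, leaving (2,3) = 6.
3 is placed in row 3, leaving (3,1) = 4.
Filled in: 5 1 2 3 4 6 / 3 4 6 2 1 5 / 4 5 1 6 3 2 / 6 3 5 1 2 4 / 2 6 3 4 5 1 / 1 2 4 5 6 3.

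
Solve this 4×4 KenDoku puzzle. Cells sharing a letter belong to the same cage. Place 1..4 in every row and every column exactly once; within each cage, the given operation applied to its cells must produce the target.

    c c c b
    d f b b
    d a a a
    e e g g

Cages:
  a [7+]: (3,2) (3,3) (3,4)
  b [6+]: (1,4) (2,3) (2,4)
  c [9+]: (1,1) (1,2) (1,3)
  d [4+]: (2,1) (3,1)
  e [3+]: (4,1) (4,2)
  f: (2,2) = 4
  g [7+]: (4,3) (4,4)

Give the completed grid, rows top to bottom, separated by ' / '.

4 3 2 1 / 1 4 3 2 / 3 2 1 4 / 2 1 4 3

Cage f is given, leaving (2,2) = 4.
Row 1 needs a 1, and only (1,4) is open for it.
In row 2, 1 can only go at (2,1), so (2,1) = 1.
Column 1 now contains 1, which forces (3,1) = 3.
Column 1 now contains 1, so (4,1) = 2.
The two cells of cage e must have sum 3; hence (4,2) = 1.
Column 1 now contains 2, which forces (1,1) = 4.
Column 2 already has 1, which forces (3,2) = 2.
The 3 cells of cage a must have sum 7, leaving (3,3) = 1.
Cage a needs sum 7; hence (3,4) = 4.
4 is placed in column 4, leaving (4,4) = 3.
2 is placed in column 2, leaving (1,2) = 3.
Cage c needs sum 9, leaving (1,3) = 2.
Cage b has sum 6, so (2,3) = 3.
3 is placed in column 4, leaving (2,4) = 2.
3 is placed in row 4, so (4,3) = 4.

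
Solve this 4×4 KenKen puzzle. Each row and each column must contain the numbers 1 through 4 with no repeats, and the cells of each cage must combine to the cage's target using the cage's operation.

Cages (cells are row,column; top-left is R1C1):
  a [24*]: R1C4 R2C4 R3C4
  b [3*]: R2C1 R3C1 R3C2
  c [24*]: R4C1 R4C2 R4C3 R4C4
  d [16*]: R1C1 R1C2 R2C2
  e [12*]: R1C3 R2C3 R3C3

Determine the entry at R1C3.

1

Cage b needs product 3, leaving R2C1 = 1.
Cage b needs product 3, so R3C1 = 3.
The 3 cells of cage b must have product 3, leaving R3C2 = 1.
Row 3 now contains 1, so R3C3 = 4.
4 is placed in row 3, so R3C4 = 2.
Cage d has product 16, leaving R1C1 = 2.
Column 2 already has 1; hence R1C2 = 4.
Cage e has product 12, which forces R1C3 = 1.
4 is placed in row 1, which forces R1C4 = 3.
The 3 cells of cage d must have product 16, which forces R2C2 = 2.
Column 3 now contains 4; hence R2C3 = 3.
Column 4 now contains 3, so R2C4 = 4.
Column 1 already has 2, so R4C1 = 4.
Column 2 already has 2, so R4C2 = 3.
Column 3 already has 3; hence R4C3 = 2.
Column 4 already has 4; hence R4C4 = 1.
Filled in: 2 4 1 3 / 1 2 3 4 / 3 1 4 2 / 4 3 2 1.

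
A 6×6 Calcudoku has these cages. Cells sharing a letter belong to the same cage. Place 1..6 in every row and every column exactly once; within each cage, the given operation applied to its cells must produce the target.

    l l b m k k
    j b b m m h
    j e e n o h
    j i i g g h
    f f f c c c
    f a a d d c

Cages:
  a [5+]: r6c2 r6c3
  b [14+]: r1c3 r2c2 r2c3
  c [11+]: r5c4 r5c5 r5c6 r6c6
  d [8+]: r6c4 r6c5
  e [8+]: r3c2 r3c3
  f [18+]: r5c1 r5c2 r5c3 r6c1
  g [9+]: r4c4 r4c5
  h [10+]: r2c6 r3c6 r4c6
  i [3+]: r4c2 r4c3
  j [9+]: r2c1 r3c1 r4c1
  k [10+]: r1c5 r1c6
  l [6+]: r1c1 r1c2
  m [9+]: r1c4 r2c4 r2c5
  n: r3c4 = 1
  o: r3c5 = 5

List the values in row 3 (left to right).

Cage n is given; hence r3c4 = 1.
O is a freebie; hence r3c5 = 5.
The only place for 2 in row 1 is r1c4.
The only place for 3 in row 1 is r1c3.
Column 5 needs a 1, and only r5c5 is open for it.
In column 5, 2 can only go at r6c5, so r6c5 = 2.
Cage d's pair has sum 8, which forces r6c4 = 6.
The only place for 6 in column 1 is r5c1.
Column 1 needs a 2, and only r2c1 is open for it.
Row 2 now contains 2, which forces r2c6 = 1.
In column 1, 1 can only go at r1c1, so r1c1 = 1.
Row 1 already has 1, so r1c2 = 5.
Column 2 already has 5, so r2c2 = 6.
6 is placed in row 2, leaving r2c3 = 5.
Column 2 already has 6, leaving r3c2 = 2.
Row 3 now contains 2, so r3c3 = 6.
Column 2 already has 2, which forces r4c2 = 1.
1 is placed in row 4, which forces r4c3 = 2.
Column 3 now contains 2, leaving r5c3 = 4.
Row 5 now contains 4; hence r5c6 = 2.
Column 2 already has 1; hence r6c2 = 4.
Column 3 now contains 4; hence r6c3 = 1.
Row 5 now contains 4, leaving r5c2 = 3.
Row 5 already has 3, leaving r5c4 = 5.
Cage f needs sum 18, so r6c1 = 5.
Row 6 already has 5, so r6c6 = 3.
3 is placed in column 6, so r3c6 = 4.
Column 4 now contains 5; hence r4c4 = 3.
Cage g's pair has sum 9, so r4c5 = 6.
Cage h needs sum 10, which forces r4c6 = 5.
Column 5 already has 6; hence r1c5 = 4.
Column 6 already has 4, leaving r1c6 = 6.
3 is placed in column 4, which forces r2c4 = 4.
The 3 cells of cage m must have sum 9, leaving r2c5 = 3.
4 is placed in row 3, so r3c1 = 3.
Row 4 now contains 3, so r4c1 = 4.
Completed grid: 1 5 3 2 4 6 / 2 6 5 4 3 1 / 3 2 6 1 5 4 / 4 1 2 3 6 5 / 6 3 4 5 1 2 / 5 4 1 6 2 3.

3 2 6 1 5 4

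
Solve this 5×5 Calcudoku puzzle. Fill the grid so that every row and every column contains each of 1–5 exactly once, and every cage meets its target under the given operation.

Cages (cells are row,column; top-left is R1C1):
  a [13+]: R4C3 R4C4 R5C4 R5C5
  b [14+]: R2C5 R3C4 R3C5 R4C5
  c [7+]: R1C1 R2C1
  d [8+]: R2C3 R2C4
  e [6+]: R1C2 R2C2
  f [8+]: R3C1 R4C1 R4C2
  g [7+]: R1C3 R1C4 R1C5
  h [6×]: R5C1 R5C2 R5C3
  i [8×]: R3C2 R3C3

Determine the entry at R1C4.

2

The only place for 3 in row 1 is R1C1.
The two cells of cage c must have sum 7, leaving R2C1 = 4.
In row 1, 5 can only go at R1C2, so R1C2 = 5.
Cage e needs two cells with sum 6, so R2C2 = 1.
Column 2 now contains 1; hence R4C2 = 2.
Column 2 already has 2, so R5C2 = 3.
Column 2 already has 2, so R3C2 = 4.
Cage i's pair has product 8, so R3C3 = 2.
Column 3 already has 2, which forces R5C3 = 1.
Column 3 now contains 1, so R1C3 = 4.
Row 5 now contains 1, so R5C1 = 2.
Cage a has sum 13, so R4C3 = 3.
Cage a has sum 13; hence R4C4 = 1.
Column 4 now contains 1; hence R1C4 = 2.
Cage g has sum 7; hence R1C5 = 1.
Column 3 now contains 3; hence R2C3 = 5.
Cage d's pair has sum 8; hence R2C4 = 3.
Row 2 already has 3, which forces R2C5 = 2.
The 3 cells of cage f must have sum 8, leaving R3C1 = 1.
3 is placed in column 4; hence R3C4 = 5.
5 is placed in row 3, so R3C5 = 3.
Row 4 now contains 1, which forces R4C1 = 5.
Row 4 already has 5, which forces R4C5 = 4.
5 is placed in column 4, which forces R5C4 = 4.
Column 5 already has 4, which forces R5C5 = 5.
The full grid is 3 5 4 2 1 / 4 1 5 3 2 / 1 4 2 5 3 / 5 2 3 1 4 / 2 3 1 4 5.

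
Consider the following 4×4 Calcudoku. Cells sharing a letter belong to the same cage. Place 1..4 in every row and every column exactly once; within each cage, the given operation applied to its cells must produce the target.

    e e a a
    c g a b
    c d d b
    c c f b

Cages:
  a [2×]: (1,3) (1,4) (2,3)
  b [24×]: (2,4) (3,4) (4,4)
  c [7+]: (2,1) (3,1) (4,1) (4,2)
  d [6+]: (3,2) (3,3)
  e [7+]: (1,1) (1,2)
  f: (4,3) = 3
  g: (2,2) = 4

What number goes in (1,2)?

3

The 3 cells of cage a must have product 2; hence (1,3) = 2.
Cage a needs product 2, leaving (1,4) = 1.
G is a freebie; hence (2,2) = 4.
Cage a has product 2, so (2,3) = 1.
Column 2 now contains 4, which forces (3,2) = 2.
2 is placed in column 3, leaving (3,3) = 4.
4 is placed in row 3, which forces (3,4) = 3.
Cage c needs sum 7, so (4,2) = 1.
Cage f is given, so (4,3) = 3.
The two cells of cage e must have sum 7, which forces (1,1) = 4.
Column 2 now contains 4, which forces (1,2) = 3.
Cage c needs sum 7, which forces (2,1) = 3.
Column 4 already has 3, so (2,4) = 2.
3 is placed in row 3, leaving (3,1) = 1.
Row 4 already has 3, leaving (4,1) = 2.
Cage b needs product 24, leaving (4,4) = 4.
Completed grid: 4 3 2 1 / 3 4 1 2 / 1 2 4 3 / 2 1 3 4.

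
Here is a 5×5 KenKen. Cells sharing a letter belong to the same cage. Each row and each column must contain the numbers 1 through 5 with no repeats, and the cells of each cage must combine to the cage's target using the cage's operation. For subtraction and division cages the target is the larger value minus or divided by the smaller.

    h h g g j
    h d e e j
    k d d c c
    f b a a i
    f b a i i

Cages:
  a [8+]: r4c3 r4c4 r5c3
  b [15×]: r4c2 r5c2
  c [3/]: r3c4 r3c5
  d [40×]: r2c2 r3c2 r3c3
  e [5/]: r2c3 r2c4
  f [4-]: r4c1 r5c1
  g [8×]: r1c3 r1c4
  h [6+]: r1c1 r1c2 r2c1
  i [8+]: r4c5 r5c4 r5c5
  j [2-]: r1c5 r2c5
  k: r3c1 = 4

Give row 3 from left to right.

4 2 5 3 1

K is a freebie, which forces r3c1 = 4.
Cage d needs product 40, leaving r2c2 = 4.
Row 1 needs a 5, and only r1c5 is open for it.
The two cells of cage j must have difference 2, so r2c5 = 3.
3 is placed in column 5, leaving r3c5 = 1.
Row 3 now contains 1, so r3c4 = 3.
The 3 cells of cage i must have sum 8, so r4c5 = 2.
Cage i has sum 8, leaving r5c4 = 2.
Cage i has sum 8, which forces r5c5 = 4.
Cage g needs two cells with product 8; hence r1c3 = 2.
Column 4 already has 2; hence r1c4 = 4.
2 is placed in column 3, leaving r3c3 = 5.
4 is placed in column 4, which forces r4c4 = 1.
Cage h needs sum 6, so r2c1 = 2.
Column 3 now contains 5; hence r2c3 = 1.
Column 4 now contains 1, which forces r2c4 = 5.
Row 3 already has 5, so r3c2 = 2.
1 is placed in row 4; hence r4c1 = 5.
Row 4 already has 5, which forces r4c2 = 3.
Cage a has sum 8; hence r4c3 = 4.
The two cells of cage f must have difference 4, so r5c1 = 1.
Column 2 now contains 3, so r5c2 = 5.
Cage a needs sum 8, which forces r5c3 = 3.
Column 1 already has 1, which forces r1c1 = 3.
Column 2 now contains 3, which forces r1c2 = 1.
Completed grid: 3 1 2 4 5 / 2 4 1 5 3 / 4 2 5 3 1 / 5 3 4 1 2 / 1 5 3 2 4.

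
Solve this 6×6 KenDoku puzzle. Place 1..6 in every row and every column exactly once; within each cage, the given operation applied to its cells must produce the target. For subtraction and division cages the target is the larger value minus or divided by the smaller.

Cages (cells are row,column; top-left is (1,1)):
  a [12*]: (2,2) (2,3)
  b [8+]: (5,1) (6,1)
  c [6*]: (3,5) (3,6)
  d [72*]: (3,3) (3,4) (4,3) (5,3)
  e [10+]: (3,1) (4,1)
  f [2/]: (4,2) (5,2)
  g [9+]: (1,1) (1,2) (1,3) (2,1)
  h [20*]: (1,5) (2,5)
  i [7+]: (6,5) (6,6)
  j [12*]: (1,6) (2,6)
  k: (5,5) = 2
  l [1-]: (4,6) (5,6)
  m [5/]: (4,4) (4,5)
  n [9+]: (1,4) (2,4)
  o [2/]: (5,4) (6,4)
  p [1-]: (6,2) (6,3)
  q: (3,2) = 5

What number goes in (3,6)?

Q is a freebie; hence (3,2) = 5.
Cage k is given, so (5,5) = 2.
In row 2, 1 can only go at (2,1), so (2,1) = 1.
Column 6 needs a 5, and only (5,6) is open for it.
Cage m needs two cells with quotient 5, which forces (4,4) = 5.
(1,5) and (2,5) in column 5 are {4, 5}, which forces (4,5) = 1.
The pair (3,1)/(4,1) in column 1 holds {4, 6}, leaving (5,1) = 3.
The two cells of cage b must have sum 8, leaving (6,1) = 5.
Column 1 now contains 5, leaving (1,1) = 2.
Cage g needs sum 9, which forces (1,2) = 1.
Cage g needs sum 9, which forces (1,3) = 5.
5 is placed in row 1, leaving (1,5) = 4.
Column 5 already has 4, leaving (2,5) = 5.
Row 6 needs a 6, and only (6,5) is open for it.
6 is placed in column 5, leaving (3,5) = 3.
Cage c needs two cells with product 6, so (3,6) = 2.
Cage i's pair has sum 7; hence (6,6) = 1.
Cage j's pair has product 12, which forces (1,6) = 3.
Column 6 now contains 2, leaving (2,6) = 4.
Column 6 now contains 4, which forces (4,6) = 6.
3 is placed in row 1, which forces (1,4) = 6.
Cage n needs two cells with sum 9, which forces (2,4) = 3.
Cage e's pair has sum 10, leaving (3,1) = 6.
6 is placed in row 4; hence (4,1) = 4.
Column 4 now contains 3; hence (6,4) = 2.
Cage d has product 72; hence (4,3) = 3.
Cage d needs product 72, leaving (5,3) = 6.
3 is placed in column 3; hence (6,3) = 4.
Cage a's pair has product 12, so (2,2) = 6.
Column 3 already has 6, leaving (2,3) = 2.
Column 3 now contains 4, leaving (3,3) = 1.
Cage d needs product 72, which forces (3,4) = 4.
Row 4 now contains 3, which forces (4,2) = 2.
Row 5 now contains 6, leaving (5,2) = 4.
Column 4 now contains 4, which forces (5,4) = 1.
Row 6 now contains 4; hence (6,2) = 3.
Completed grid: 2 1 5 6 4 3 / 1 6 2 3 5 4 / 6 5 1 4 3 2 / 4 2 3 5 1 6 / 3 4 6 1 2 5 / 5 3 4 2 6 1.

2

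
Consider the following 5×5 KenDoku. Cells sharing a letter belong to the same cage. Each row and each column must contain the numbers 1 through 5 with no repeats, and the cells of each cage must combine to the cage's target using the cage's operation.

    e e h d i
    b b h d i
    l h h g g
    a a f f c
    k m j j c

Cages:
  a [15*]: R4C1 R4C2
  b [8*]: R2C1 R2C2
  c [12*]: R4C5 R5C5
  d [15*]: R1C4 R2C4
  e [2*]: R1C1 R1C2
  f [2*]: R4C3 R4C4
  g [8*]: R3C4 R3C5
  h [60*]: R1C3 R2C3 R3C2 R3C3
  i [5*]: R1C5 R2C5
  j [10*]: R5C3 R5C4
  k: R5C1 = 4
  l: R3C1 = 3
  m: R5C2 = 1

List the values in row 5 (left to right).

Cage l is a single given cell, so R3C1 = 3.
3 is placed in column 1, so R4C1 = 5.
Row 4 now contains 5, leaving R4C2 = 3.
Row 4 already has 3; hence R4C5 = 4.
K is a freebie; hence R5C1 = 4.
Cage m is a single given cell; hence R5C2 = 1.
Column 5 already has 4, which forces R5C5 = 3.
Cage e's pair has product 2; hence R1C1 = 1.
Column 2 already has 1, so R1C2 = 2.
Row 1 now contains 1; hence R1C5 = 5.
Column 1 already has 4, leaving R2C1 = 2.
Cage b needs two cells with product 8, leaving R2C2 = 4.
Column 5 now contains 5, leaving R2C5 = 1.
Column 2 now contains 4, which forces R3C2 = 5.
Cage g's pair has product 8; hence R3C4 = 4.
Column 5 already has 4, leaving R3C5 = 2.
The 4 cells of cage h must have product 60; hence R1C3 = 4.
Row 1 already has 5, so R1C4 = 3.
Cage h needs product 60, which forces R2C3 = 3.
Cage d needs two cells with product 15, leaving R2C4 = 5.
Row 3 already has 4; hence R3C3 = 1.
1 is placed in column 3, leaving R4C3 = 2.
2 is placed in row 4, which forces R4C4 = 1.
2 is placed in column 3, which forces R5C3 = 5.
Column 4 already has 5, so R5C4 = 2.
Completed grid: 1 2 4 3 5 / 2 4 3 5 1 / 3 5 1 4 2 / 5 3 2 1 4 / 4 1 5 2 3.

4 1 5 2 3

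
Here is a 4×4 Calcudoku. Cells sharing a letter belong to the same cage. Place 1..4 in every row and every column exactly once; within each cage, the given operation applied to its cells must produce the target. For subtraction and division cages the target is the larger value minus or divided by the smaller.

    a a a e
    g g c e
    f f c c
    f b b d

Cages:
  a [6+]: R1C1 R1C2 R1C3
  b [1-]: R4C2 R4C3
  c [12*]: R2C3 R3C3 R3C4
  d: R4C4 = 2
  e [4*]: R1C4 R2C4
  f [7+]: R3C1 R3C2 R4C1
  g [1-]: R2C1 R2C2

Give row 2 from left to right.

2 3 4 1

Cage d is given, so R4C4 = 2.
Row 1 needs a 4, and only R1C4 is open for it.
Column 4 now contains 4, which forces R2C4 = 1.
1 is placed in column 4, so R3C4 = 3.
Cage c needs product 12, which forces R2C3 = 4.
Cage c has product 12; hence R3C3 = 1.
Column 3 already has 4; hence R4C3 = 3.
Column 3 already has 3, so R1C3 = 2.
Cage f needs sum 7, so R4C1 = 1.
Row 4 already has 3, leaving R4C2 = 4.
1 is placed in column 1, which forces R1C1 = 3.
The 3 cells of cage a must have sum 6, leaving R1C2 = 1.
3 is placed in column 1, which forces R2C1 = 2.
2 is placed in row 2, leaving R2C2 = 3.
Cage f needs sum 7, leaving R3C1 = 4.
4 is placed in column 2; hence R3C2 = 2.
Filled in: 3 1 2 4 / 2 3 4 1 / 4 2 1 3 / 1 4 3 2.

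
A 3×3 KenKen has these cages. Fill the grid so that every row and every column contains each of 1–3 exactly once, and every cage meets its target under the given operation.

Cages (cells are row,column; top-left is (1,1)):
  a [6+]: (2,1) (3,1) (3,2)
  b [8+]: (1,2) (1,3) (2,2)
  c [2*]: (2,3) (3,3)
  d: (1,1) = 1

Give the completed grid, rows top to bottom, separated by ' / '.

1 2 3 / 2 3 1 / 3 1 2

D is a freebie, which forces (1,1) = 1.
Cage b needs sum 8, which forces (1,2) = 2.
The 3 cells of cage b must have sum 8, so (1,3) = 3.
The 3 cells of cage b must have sum 8, so (2,2) = 3.
Column 2 now contains 3; hence (3,2) = 1.
1 is placed in row 3; hence (3,3) = 2.
Row 2 already has 3; hence (2,1) = 2.
2 is placed in column 3, leaving (2,3) = 1.
Row 3 now contains 2, leaving (3,1) = 3.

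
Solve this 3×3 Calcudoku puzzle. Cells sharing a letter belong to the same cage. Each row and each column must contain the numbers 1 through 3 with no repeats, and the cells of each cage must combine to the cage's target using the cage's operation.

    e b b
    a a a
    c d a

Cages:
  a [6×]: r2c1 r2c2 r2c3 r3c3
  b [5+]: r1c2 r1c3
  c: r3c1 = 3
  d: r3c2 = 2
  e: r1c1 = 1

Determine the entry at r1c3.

2

Cage e is given, which forces r1c1 = 1.
Cage c is a single given cell, so r3c1 = 3.
Cage d is given, so r3c2 = 2.
Cage a has product 6, leaving r3c3 = 1.
Column 2 now contains 2; hence r1c2 = 3.
Cage b needs two cells with sum 5, so r1c3 = 2.
Column 1 now contains 3; hence r2c1 = 2.
Cage a needs product 6, so r2c2 = 1.
Cage a has product 6, leaving r2c3 = 3.
Completed grid: 1 3 2 / 2 1 3 / 3 2 1.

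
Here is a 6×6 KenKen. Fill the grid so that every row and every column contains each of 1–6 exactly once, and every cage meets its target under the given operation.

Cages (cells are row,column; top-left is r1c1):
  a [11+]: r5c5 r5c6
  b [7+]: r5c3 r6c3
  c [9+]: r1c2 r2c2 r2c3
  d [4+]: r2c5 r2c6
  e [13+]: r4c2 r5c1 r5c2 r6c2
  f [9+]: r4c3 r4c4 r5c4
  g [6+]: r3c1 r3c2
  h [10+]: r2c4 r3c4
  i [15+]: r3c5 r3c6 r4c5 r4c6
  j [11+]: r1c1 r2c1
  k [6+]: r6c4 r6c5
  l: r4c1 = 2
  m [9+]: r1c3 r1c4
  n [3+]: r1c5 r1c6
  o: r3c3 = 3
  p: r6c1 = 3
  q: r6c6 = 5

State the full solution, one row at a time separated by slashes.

6 3 4 5 2 1 / 5 4 2 6 1 3 / 1 5 3 4 6 2 / 2 6 5 1 3 4 / 4 2 1 3 5 6 / 3 1 6 2 4 5

O is a freebie, leaving r3c3 = 3.
Cage l is given, which forces r4c1 = 2.
P is a freebie, which forces r6c1 = 3.
Cage q is given; hence r6c6 = 5.
The two cells of cage a must have sum 11; hence r5c5 = 5.
Column 6 now contains 5, which forces r5c6 = 6.
Row 5 already has 6; hence r5c3 = 1.
Cage b needs two cells with sum 7, so r6c3 = 6.
Row 5 now contains 1; hence r5c1 = 4.
The only place for 3 in row 1 is r1c2.
Cage e needs sum 13, leaving r4c2 = 6.
3 is placed in column 2, leaving r5c2 = 2.
Row 5 already has 2, so r5c4 = 3.
The 4 cells of cage e must have sum 13, which forces r6c2 = 1.
1 is placed in column 2, which forces r2c2 = 4.
The 3 cells of cage c must have sum 9, leaving r2c3 = 2.
4 is placed in row 2; hence r2c4 = 6.
Cage g needs two cells with sum 6; hence r3c1 = 1.
1 is placed in column 2, which forces r3c2 = 5.
6 is placed in column 4, leaving r3c4 = 4.
Cage i needs sum 15, so r3c5 = 6.
Row 3 already has 4, so r3c6 = 2.
Cage f needs sum 9, so r4c3 = 5.
Column 4 already has 3, leaving r4c4 = 1.
Column 4 already has 4, so r6c4 = 2.
Row 6 already has 2, leaving r6c5 = 4.
The two cells of cage j must have sum 11, so r1c1 = 6.
5 is placed in column 3, so r1c3 = 4.
Column 4 already has 4; hence r1c4 = 5.
Cage n's pair has sum 3; hence r1c5 = 2.
2 is placed in column 6, which forces r1c6 = 1.
Row 2 already has 6, which forces r2c1 = 5.
Column 6 already has 1, which forces r2c6 = 3.
Column 5 already has 4, which forces r4c5 = 3.
Cage i has sum 15, leaving r4c6 = 4.
Row 2 now contains 3; hence r2c5 = 1.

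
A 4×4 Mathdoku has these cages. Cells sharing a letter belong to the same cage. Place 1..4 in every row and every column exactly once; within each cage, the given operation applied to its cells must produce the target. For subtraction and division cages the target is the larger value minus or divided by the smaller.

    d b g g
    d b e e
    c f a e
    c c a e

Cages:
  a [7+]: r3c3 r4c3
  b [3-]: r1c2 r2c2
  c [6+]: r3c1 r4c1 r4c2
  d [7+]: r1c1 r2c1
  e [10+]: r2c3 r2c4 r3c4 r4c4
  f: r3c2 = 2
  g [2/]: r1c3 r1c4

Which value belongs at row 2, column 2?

1

Cage f is given; hence r3c2 = 2.
In row 1, 3 can only go at r1c1, so r1c1 = 3.
3 is placed in column 1; hence r2c1 = 4.
4 is placed in row 2, leaving r2c2 = 1.
3 is placed in column 1, which forces r3c1 = 1.
4 is placed in column 1, so r4c1 = 2.
Column 2 already has 1, which forces r4c2 = 3.
Row 4 already has 3, leaving r4c3 = 4.
Row 4 now contains 4; hence r4c4 = 1.
Column 2 already has 1, which forces r1c2 = 4.
Row 1 now contains 4; hence r1c4 = 2.
Column 4 already has 2; hence r2c4 = 3.
Column 3 now contains 4, leaving r3c3 = 3.
Cage e has sum 10, so r3c4 = 4.
Row 1 now contains 2, which forces r1c3 = 1.
3 is placed in row 2, which forces r2c3 = 2.
Completed grid: 3 4 1 2 / 4 1 2 3 / 1 2 3 4 / 2 3 4 1.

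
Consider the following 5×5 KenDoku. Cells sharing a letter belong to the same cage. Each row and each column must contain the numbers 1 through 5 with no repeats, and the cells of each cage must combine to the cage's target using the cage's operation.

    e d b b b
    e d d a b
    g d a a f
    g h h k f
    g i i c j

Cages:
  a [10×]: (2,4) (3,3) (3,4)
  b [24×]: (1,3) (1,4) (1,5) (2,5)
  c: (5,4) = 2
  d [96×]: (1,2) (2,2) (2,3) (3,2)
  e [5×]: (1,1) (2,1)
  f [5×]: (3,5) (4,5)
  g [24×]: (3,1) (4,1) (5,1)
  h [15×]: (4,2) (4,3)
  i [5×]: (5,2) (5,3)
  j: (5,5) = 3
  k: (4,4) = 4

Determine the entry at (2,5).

2

Cage d has product 96, leaving (2,3) = 4.
Cage k is given, which forces (4,4) = 4.
C is a freebie; hence (5,4) = 2.
J is a freebie, which forces (5,5) = 3.
The 4 cells of cage b must have product 24, so (1,5) = 4.
The 3 cells of cage a must have product 10, which forces (3,3) = 2.
3 is placed in row 5, leaving (5,1) = 4.
The 4 cells of cage b must have product 24, which forces (2,5) = 2.
2 is placed in row 3, so (3,1) = 3.
Cage d needs product 96, so (3,2) = 4.
Cage g needs product 24; hence (4,1) = 2.
The 4 cells of cage d must have product 96; hence (1,2) = 2.
Row 2 now contains 2, so (2,2) = 3.
Column 2 now contains 3, so (4,2) = 5.
Row 4 already has 5, which forces (4,3) = 3.
Row 4 already has 5, leaving (4,5) = 1.
Column 2 already has 5, leaving (5,2) = 1.
1 is placed in row 5, so (5,3) = 5.
Column 3 now contains 3, so (1,3) = 1.
Cage b has product 24, so (1,4) = 3.
1 is placed in column 5, leaving (3,5) = 5.
Row 1 already has 1, which forces (1,1) = 5.
The two cells of cage e must have product 5, leaving (2,1) = 1.
The 3 cells of cage a must have product 10, so (2,4) = 5.
5 is placed in row 3, leaving (3,4) = 1.
Completed grid: 5 2 1 3 4 / 1 3 4 5 2 / 3 4 2 1 5 / 2 5 3 4 1 / 4 1 5 2 3.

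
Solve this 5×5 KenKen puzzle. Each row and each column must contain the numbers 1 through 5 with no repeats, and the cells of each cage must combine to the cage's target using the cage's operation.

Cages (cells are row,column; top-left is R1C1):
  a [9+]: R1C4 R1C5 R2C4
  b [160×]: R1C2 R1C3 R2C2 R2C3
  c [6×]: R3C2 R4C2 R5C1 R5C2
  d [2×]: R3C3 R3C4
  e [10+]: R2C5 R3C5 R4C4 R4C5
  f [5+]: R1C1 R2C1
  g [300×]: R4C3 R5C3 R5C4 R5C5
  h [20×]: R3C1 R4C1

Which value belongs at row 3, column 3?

The 4 cells of cage g must have product 300, so R4C3 = 5.
Cage c needs product 6, which forces R5C1 = 1.
Cage h's pair has product 20, so R3C1 = 5.
Row 4 already has 5, which forces R4C1 = 4.
In row 3, 4 can only go at R3C5, so R3C5 = 4.
The only place for 3 in row 3 is R3C2.
The 4 cells of cage c must have product 6, so R4C2 = 1.
3 is placed in column 2, so R5C2 = 2.
The 4 cells of cage e must have sum 10; hence R2C5 = 1.
The only place for 1 in row 1 is R1C4.
Cage d's pair has product 2; hence R3C3 = 1.
Column 4 now contains 1; hence R3C4 = 2.
2 is placed in column 4, which forces R4C4 = 3.
Row 4 already has 3, so R4C5 = 2.
Cage a has sum 9, leaving R1C5 = 3.
Column 4 already has 3, so R2C4 = 5.
Column 4 already has 5, which forces R5C4 = 4.
Column 5 already has 3, which forces R5C5 = 5.
3 is placed in row 1; hence R1C1 = 2.
The 4 cells of cage b must have product 160, which forces R1C2 = 5.
The 4 cells of cage b must have product 160; hence R1C3 = 4.
Cage f needs two cells with sum 5, which forces R2C1 = 3.
5 is placed in row 2, leaving R2C2 = 4.
The 4 cells of cage b must have product 160; hence R2C3 = 2.
Row 5 now contains 4; hence R5C3 = 3.
Filled in: 2 5 4 1 3 / 3 4 2 5 1 / 5 3 1 2 4 / 4 1 5 3 2 / 1 2 3 4 5.

1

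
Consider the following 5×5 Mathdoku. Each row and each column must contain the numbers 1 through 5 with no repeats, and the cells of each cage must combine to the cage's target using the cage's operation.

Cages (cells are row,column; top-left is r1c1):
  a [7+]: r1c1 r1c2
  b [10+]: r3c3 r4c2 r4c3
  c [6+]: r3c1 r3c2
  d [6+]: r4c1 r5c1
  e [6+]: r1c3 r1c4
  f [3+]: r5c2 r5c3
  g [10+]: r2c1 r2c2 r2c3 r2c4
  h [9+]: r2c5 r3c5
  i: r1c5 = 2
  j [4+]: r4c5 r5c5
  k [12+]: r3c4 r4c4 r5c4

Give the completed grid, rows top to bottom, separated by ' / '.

3 4 5 1 2 / 1 3 4 2 5 / 5 1 2 3 4 / 2 5 3 4 1 / 4 2 1 5 3

Cage i is given; hence r1c5 = 2.
In row 2, 5 can only go at r2c5, so r2c5 = 5.
5 is placed in column 5; hence r3c5 = 4.
The only place for 2 in row 3 is r3c3.
The two cells of cage f must have sum 3, which forces r5c2 = 2.
2 is placed in column 3, so r5c3 = 1.
Row 5 already has 1, which forces r5c5 = 3.
1 is placed in column 3; hence r1c3 = 5.
Cage e's pair has sum 6, so r1c4 = 1.
5 is placed in column 3, so r4c3 = 3.
Column 5 already has 3, leaving r4c5 = 1.
3 is placed in column 3, leaving r2c3 = 4.
Cage k needs sum 12, which forces r3c4 = 3.
Row 4 now contains 1, which forces r4c1 = 2.
3 is placed in row 4, which forces r4c2 = 5.
5 is placed in row 4; hence r4c4 = 4.
Cage d's pair has sum 6, which forces r5c1 = 4.
Column 4 already has 4, so r5c4 = 5.
Column 1 now contains 4, which forces r1c1 = 3.
The two cells of cage a must have sum 7, leaving r1c2 = 4.
Column 1 now contains 3, which forces r2c1 = 1.
Row 2 now contains 1, leaving r2c2 = 3.
Column 4 already has 3; hence r2c4 = 2.
The two cells of cage c must have sum 6, leaving r3c1 = 5.
Column 2 now contains 5, which forces r3c2 = 1.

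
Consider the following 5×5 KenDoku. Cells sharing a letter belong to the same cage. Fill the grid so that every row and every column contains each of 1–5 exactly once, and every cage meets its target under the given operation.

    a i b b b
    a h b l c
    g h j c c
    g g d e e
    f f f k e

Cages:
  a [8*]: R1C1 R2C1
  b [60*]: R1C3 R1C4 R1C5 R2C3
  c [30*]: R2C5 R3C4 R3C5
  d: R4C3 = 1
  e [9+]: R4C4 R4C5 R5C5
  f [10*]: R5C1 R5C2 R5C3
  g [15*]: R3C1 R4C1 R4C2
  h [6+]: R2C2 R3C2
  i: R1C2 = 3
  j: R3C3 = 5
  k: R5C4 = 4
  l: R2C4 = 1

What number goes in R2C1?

4

I is a freebie; hence R1C2 = 3.
L is a freebie; hence R2C4 = 1.
J is a freebie, so R3C3 = 5.
Cage d is given, which forces R4C3 = 1.
1 is placed in column 3; hence R5C3 = 2.
Cage k is a single given cell, leaving R5C4 = 4.
1 is placed in column 3, so R1C3 = 4.
Cage b needs product 60, so R1C4 = 5.
The 4 cells of cage b must have product 60, which forces R1C5 = 1.
Cage b needs product 60, so R2C3 = 3.
Cage c has product 30, leaving R2C5 = 5.
The 3 cells of cage g must have product 15; hence R3C1 = 1.
Cage g needs product 15, so R4C1 = 3.
1 is placed in row 4, which forces R4C2 = 5.
Row 4 now contains 3; hence R4C4 = 2.
Row 4 now contains 3, so R4C5 = 4.
Column 1 now contains 1, leaving R5C1 = 5.
Column 2 now contains 5, which forces R5C2 = 1.
Column 5 now contains 1, so R5C5 = 3.
4 is placed in row 1, so R1C1 = 2.
Cage a's pair has product 8, which forces R2C1 = 4.
4 is placed in row 2, leaving R2C2 = 2.
Column 2 now contains 2; hence R3C2 = 4.
Column 4 now contains 2, which forces R3C4 = 3.
3 is placed in column 5, which forces R3C5 = 2.
The full grid is 2 3 4 5 1 / 4 2 3 1 5 / 1 4 5 3 2 / 3 5 1 2 4 / 5 1 2 4 3.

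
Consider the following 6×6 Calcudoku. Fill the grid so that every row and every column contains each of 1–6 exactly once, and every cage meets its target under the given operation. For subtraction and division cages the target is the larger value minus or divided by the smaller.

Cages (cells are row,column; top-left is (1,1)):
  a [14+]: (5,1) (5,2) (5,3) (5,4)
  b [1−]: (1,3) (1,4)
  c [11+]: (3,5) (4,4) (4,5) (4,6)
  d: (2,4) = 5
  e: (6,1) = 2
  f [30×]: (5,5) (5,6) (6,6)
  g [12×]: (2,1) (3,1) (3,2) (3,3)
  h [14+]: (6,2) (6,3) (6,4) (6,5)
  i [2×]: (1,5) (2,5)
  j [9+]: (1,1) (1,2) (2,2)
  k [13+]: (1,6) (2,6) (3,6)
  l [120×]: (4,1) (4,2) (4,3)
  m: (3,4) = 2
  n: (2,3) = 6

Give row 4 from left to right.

Cage n is given; hence (2,3) = 6.
Cage d is a single given cell, which forces (2,4) = 5.
Cage m is given, leaving (3,4) = 2.
E is a freebie; hence (6,1) = 2.
2 is placed in column 1, so (2,1) = 1.
1 is placed in row 2, so (2,5) = 2.
Column 5 now contains 2, so (1,5) = 1.
1 is placed in row 1, leaving (1,2) = 2.
In row 1, 5 can only go at (1,3), so (1,3) = 5.
Column 3 already has 5, leaving (4,3) = 4.
Cage c has sum 11, which forces (4,4) = 1.
The 4 cells of cage c must have sum 11, which forces (4,6) = 2.
Row 3 needs a 5, and only (3,5) is open for it.
Column 5 now contains 5, so (4,5) = 3.
Column 5 now contains 5, which forces (5,5) = 6.
Column 5 now contains 6, so (6,5) = 4.
The 4 cells of cage a must have sum 14, so (5,3) = 2.
In row 3, 6 can only go at (3,6), so (3,6) = 6.
In row 1, 6 can only go at (1,4), so (1,4) = 6.
The 4 cells of cage h must have sum 14; hence (6,2) = 6.
Cage h needs sum 14, which forces (6,3) = 1.
Column 4 now contains 6, which forces (6,4) = 3.
Row 6 now contains 1, so (6,6) = 5.
The 4 cells of cage g must have product 12, which forces (3,1) = 4.
The 4 cells of cage g must have product 12, leaving (3,2) = 1.
Column 3 now contains 1, which forces (3,3) = 3.
Cage l needs product 120, which forces (4,1) = 6.
Column 2 now contains 6; hence (4,2) = 5.
5 is placed in column 2; hence (5,2) = 3.
3 is placed in column 4, so (5,4) = 4.
Column 6 now contains 5; hence (5,6) = 1.
Column 1 already has 4, which forces (1,1) = 3.
3 is placed in row 1, which forces (1,6) = 4.
3 is placed in column 2; hence (2,2) = 4.
4 is placed in column 6, so (2,6) = 3.
Row 5 now contains 3, so (5,1) = 5.
Completed grid: 3 2 5 6 1 4 / 1 4 6 5 2 3 / 4 1 3 2 5 6 / 6 5 4 1 3 2 / 5 3 2 4 6 1 / 2 6 1 3 4 5.

6 5 4 1 3 2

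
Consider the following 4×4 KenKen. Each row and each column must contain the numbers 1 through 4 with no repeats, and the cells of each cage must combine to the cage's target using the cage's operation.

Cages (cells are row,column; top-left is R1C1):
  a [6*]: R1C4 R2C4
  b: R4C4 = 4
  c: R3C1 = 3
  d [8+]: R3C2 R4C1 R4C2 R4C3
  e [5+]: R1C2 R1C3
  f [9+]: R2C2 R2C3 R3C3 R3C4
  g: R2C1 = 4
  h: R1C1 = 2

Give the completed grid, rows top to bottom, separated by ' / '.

2 4 1 3 / 4 1 3 2 / 3 2 4 1 / 1 3 2 4

H is a freebie, leaving R1C1 = 2.
Row 1 already has 2, leaving R1C4 = 3.
G is a freebie, leaving R2C1 = 4.
3 is placed in column 4; hence R2C4 = 2.
Cage c is a single given cell, which forces R3C1 = 3.
3 is placed in column 1, so R4C1 = 1.
Cage b is a single given cell, leaving R4C4 = 4.
Cage d needs sum 8, which forces R3C2 = 2.
Cage f needs sum 9, which forces R3C3 = 4.
Column 4 already has 4; hence R3C4 = 1.
The 4 cells of cage d must have sum 8; hence R4C2 = 3.
The 4 cells of cage d must have sum 8, leaving R4C3 = 2.
Cage e's pair has sum 5, leaving R1C2 = 4.
4 is placed in column 3; hence R1C3 = 1.
Column 2 now contains 3; hence R2C2 = 1.
Cage f needs sum 9; hence R2C3 = 3.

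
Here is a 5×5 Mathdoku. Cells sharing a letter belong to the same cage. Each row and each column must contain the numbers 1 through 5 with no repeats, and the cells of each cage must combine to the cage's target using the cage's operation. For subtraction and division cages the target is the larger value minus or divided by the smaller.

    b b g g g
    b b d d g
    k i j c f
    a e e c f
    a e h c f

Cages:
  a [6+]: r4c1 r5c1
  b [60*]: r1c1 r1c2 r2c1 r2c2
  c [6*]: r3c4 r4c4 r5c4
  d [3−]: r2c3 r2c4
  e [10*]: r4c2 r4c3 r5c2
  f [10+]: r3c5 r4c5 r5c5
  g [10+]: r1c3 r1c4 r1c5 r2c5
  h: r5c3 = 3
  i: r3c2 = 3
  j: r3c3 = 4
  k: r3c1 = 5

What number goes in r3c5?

Cage k is given, leaving r3c1 = 5.
I is a freebie, which forces r3c2 = 3.
Cage j is given, so r3c3 = 4.
Cage h is given, so r5c3 = 3.
Cage c has product 6, so r4c4 = 3.
Cage f needs sum 10, which forces r3c5 = 1.
1 is placed in row 3, leaving r3c4 = 2.
Cage c needs product 6; hence r5c4 = 1.
Cage g has sum 10, which forces r1c3 = 1.
Column 4 now contains 1, leaving r1c4 = 4.
Column 3 already has 1, so r2c3 = 2.
Column 4 already has 4; hence r2c4 = 5.
Row 2 already has 2, which forces r2c5 = 3.
2 is placed in column 3; hence r4c3 = 5.
Row 4 already has 5, leaving r4c5 = 4.
4 is placed in column 5, so r5c5 = 5.
The 4 cells of cage b must have product 60, leaving r1c1 = 3.
The 4 cells of cage b must have product 60; hence r1c2 = 5.
Column 5 now contains 3, so r1c5 = 2.
4 is placed in row 4; hence r4c1 = 2.
Cage e has product 10; hence r4c2 = 1.
Cage a's pair has sum 6, leaving r5c1 = 4.
5 is placed in row 5, which forces r5c2 = 2.
4 is placed in column 1, leaving r2c1 = 1.
1 is placed in column 2, leaving r2c2 = 4.
Filled in: 3 5 1 4 2 / 1 4 2 5 3 / 5 3 4 2 1 / 2 1 5 3 4 / 4 2 3 1 5.

1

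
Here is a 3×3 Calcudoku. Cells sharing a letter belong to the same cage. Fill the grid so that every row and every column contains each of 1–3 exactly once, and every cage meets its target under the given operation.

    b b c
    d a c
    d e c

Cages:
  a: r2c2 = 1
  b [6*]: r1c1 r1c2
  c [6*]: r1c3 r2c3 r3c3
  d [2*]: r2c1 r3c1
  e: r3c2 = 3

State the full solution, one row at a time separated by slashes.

Cage a is given, so r2c2 = 1.
Cage e is a single given cell, so r3c2 = 3.
Cage b's pair has product 6, leaving r1c1 = 3.
3 is placed in column 2, leaving r1c2 = 2.
Row 1 already has 2, leaving r1c3 = 1.
Row 2 already has 1, which forces r2c1 = 2.
Row 2 now contains 2, which forces r2c3 = 3.
Cage d needs two cells with product 2, so r3c1 = 1.
Column 3 already has 1; hence r3c3 = 2.

3 2 1 / 2 1 3 / 1 3 2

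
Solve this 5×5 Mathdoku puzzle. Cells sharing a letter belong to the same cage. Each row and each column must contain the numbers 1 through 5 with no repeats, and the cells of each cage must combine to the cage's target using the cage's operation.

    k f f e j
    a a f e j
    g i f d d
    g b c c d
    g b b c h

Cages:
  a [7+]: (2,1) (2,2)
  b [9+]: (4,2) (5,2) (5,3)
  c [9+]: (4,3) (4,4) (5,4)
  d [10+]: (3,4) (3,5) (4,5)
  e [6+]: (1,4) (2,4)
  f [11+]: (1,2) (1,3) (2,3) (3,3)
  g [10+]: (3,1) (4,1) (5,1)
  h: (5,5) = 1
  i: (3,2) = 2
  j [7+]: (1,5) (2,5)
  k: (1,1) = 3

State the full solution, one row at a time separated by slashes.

3 1 5 2 4 / 2 5 1 4 3 / 1 2 4 3 5 / 5 4 3 1 2 / 4 3 2 5 1

Cage k is given, leaving (1,1) = 3.
Cage i is a single given cell, so (3,2) = 2.
H is a freebie, so (5,5) = 1.
The only place for 2 in column 1 is (2,1).
Cage a needs two cells with sum 7, which forces (2,2) = 5.
Row 2 already has 5, which forces (2,5) = 3.
Cage j's pair has sum 7, which forces (1,5) = 4.
Column 5 now contains 4; hence (3,5) = 5.
Column 5 already has 5; hence (4,5) = 2.
Row 1 now contains 4, so (1,2) = 1.
Cage f needs sum 11, which forces (1,3) = 5.
5 is placed in row 1; hence (1,4) = 2.
The 3 cells of cage d must have sum 10; hence (3,4) = 3.
Column 3 already has 5, leaving (5,3) = 2.
Cage e needs two cells with sum 6, which forces (2,4) = 4.
Cage c needs sum 9, leaving (4,4) = 1.
Column 4 already has 4, which forces (5,4) = 5.
Row 2 already has 4, leaving (2,3) = 1.
Cage g has sum 10; hence (3,1) = 1.
The 4 cells of cage f must have sum 11, which forces (3,3) = 4.
Cage g has sum 10, which forces (4,1) = 5.
Cage c has sum 9; hence (4,3) = 3.
Row 5 now contains 5, which forces (5,1) = 4.
Row 5 already has 4, so (5,2) = 3.
3 is placed in row 4; hence (4,2) = 4.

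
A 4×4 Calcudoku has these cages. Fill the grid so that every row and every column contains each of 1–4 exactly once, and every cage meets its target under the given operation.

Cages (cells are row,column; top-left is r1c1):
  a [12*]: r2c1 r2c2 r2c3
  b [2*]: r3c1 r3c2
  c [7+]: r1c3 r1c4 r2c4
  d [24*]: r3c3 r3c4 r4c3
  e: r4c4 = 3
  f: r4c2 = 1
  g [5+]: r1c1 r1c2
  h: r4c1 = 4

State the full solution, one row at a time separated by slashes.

H is a freebie, which forces r4c1 = 4.
F is a freebie, which forces r4c2 = 1.
Cage e is given; hence r4c4 = 3.
Cage b's pair has product 2, which forces r3c1 = 1.
Column 2 already has 1, leaving r3c2 = 2.
The 3 cells of cage d must have product 24, which forces r3c3 = 3.
Cage d has product 24, leaving r3c4 = 4.
Row 4 now contains 3, leaving r4c3 = 2.
Cage g needs two cells with sum 5, so r1c1 = 2.
Cage g's pair has sum 5; hence r1c2 = 3.
Cage c needs sum 7; hence r1c3 = 4.
Row 1 already has 2, which forces r1c4 = 1.
Column 1 now contains 1; hence r2c1 = 3.
The 3 cells of cage a must have product 12; hence r2c2 = 4.
Cage a has product 12, so r2c3 = 1.
Column 4 already has 1, which forces r2c4 = 2.

2 3 4 1 / 3 4 1 2 / 1 2 3 4 / 4 1 2 3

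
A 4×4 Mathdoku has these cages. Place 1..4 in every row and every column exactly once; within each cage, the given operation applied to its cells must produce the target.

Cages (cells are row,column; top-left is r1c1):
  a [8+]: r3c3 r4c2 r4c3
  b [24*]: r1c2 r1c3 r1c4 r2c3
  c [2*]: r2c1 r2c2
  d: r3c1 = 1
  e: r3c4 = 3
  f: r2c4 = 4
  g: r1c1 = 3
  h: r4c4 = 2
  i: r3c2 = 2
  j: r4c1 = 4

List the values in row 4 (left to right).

4 3 1 2

G is a freebie, so r1c1 = 3.
Cage f is a single given cell; hence r2c4 = 4.
D is a freebie, so r3c1 = 1.
Cage i is given, so r3c2 = 2.
Cage e is a single given cell, leaving r3c4 = 3.
Cage j is a single given cell, which forces r4c1 = 4.
Cage h is a single given cell, leaving r4c4 = 2.
Cage b needs product 24, which forces r1c2 = 4.
Cage b needs product 24, so r1c3 = 2.
Column 4 already has 2; hence r1c4 = 1.
Column 1 now contains 1, which forces r2c1 = 2.
Column 2 now contains 2, which forces r2c2 = 1.
The 4 cells of cage b must have product 24, so r2c3 = 3.
3 is placed in row 3, leaving r3c3 = 4.
1 is placed in column 2, so r4c2 = 3.
Column 3 now contains 3, leaving r4c3 = 1.
Completed grid: 3 4 2 1 / 2 1 3 4 / 1 2 4 3 / 4 3 1 2.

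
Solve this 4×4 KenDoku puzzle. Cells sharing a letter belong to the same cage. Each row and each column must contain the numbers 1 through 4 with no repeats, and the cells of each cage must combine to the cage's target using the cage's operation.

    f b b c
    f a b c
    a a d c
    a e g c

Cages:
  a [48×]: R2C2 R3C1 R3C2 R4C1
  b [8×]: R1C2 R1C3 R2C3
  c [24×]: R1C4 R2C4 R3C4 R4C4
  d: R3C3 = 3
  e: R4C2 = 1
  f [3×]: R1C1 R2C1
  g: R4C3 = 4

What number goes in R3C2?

D is a freebie, which forces R3C3 = 3.
Cage e is a single given cell, so R4C2 = 1.
Cage g is a single given cell; hence R4C3 = 4.
Cage b needs product 8, which forces R1C2 = 4.
Column 2 now contains 4, leaving R3C2 = 2.
Column 2 already has 2, so R2C2 = 3.
Row 3 already has 2; hence R3C1 = 4.
Row 3 already has 4, so R3C4 = 1.
Cage a needs product 48, so R4C1 = 2.
Row 4 already has 2, which forces R4C4 = 3.
The two cells of cage f must have product 3, leaving R1C1 = 3.
Column 4 already has 3, so R1C4 = 2.
3 is placed in row 2, which forces R2C1 = 1.
1 is placed in row 2; hence R2C3 = 2.
Cage c has product 24, leaving R2C4 = 4.
2 is placed in row 1, which forces R1C3 = 1.
Filled in: 3 4 1 2 / 1 3 2 4 / 4 2 3 1 / 2 1 4 3.

2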